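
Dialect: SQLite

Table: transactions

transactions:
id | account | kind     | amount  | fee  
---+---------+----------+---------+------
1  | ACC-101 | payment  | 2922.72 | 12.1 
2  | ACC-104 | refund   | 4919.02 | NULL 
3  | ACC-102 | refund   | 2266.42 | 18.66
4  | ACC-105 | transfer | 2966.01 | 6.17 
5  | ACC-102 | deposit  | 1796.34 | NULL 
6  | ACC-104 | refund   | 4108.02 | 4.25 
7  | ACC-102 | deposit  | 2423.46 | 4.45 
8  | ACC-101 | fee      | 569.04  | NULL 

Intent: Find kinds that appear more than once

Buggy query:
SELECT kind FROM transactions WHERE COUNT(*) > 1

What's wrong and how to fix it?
Bug: COUNT(*) is an aggregate and cannot be used in WHERE

Fix: Group first, then use HAVING for the count condition

Corrected query:
SELECT kind FROM transactions GROUP BY kind HAVING COUNT(*) > 1

Result:
kind   
-------
deposit
refund 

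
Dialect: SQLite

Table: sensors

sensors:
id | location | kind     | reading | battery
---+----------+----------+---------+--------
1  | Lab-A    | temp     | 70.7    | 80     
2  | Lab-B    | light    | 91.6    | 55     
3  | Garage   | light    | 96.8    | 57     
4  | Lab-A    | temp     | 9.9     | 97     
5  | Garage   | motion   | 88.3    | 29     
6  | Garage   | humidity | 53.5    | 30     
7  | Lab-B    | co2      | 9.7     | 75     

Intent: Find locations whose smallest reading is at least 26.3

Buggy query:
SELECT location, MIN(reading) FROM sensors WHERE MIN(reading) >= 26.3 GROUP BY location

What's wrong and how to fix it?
Bug: Aggregates like MIN are computed per group after WHERE runs

Fix: Replace WHERE with HAVING after the GROUP BY

Corrected query:
SELECT location, MIN(reading) FROM sensors GROUP BY location HAVING MIN(reading) >= 26.3

Result:
location | MIN(reading)
---------+-------------
Garage   | 53.5        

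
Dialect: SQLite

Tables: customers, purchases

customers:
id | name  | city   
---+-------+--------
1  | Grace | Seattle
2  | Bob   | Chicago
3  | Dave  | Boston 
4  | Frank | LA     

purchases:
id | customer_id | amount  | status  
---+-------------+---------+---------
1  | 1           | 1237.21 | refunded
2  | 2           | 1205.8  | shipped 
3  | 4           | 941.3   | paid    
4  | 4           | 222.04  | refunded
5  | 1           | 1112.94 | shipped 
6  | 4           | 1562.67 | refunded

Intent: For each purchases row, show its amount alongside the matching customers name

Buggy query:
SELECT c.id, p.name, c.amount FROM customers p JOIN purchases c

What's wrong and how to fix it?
Bug: JOIN with no ON clause produces a cartesian product; every purchases row pairs with every customers row

Fix: Specify the join condition linking the foreign key to the parent id

Corrected query:
SELECT c.id, p.name, c.amount FROM customers p JOIN purchases c ON c.customer_id = p.id

Result:
id | name  | amount 
---+-------+--------
1  | Grace | 1237.21
2  | Bob   | 1205.8 
3  | Frank | 941.3  
4  | Frank | 222.04 
5  | Grace | 1112.94
6  | Frank | 1562.67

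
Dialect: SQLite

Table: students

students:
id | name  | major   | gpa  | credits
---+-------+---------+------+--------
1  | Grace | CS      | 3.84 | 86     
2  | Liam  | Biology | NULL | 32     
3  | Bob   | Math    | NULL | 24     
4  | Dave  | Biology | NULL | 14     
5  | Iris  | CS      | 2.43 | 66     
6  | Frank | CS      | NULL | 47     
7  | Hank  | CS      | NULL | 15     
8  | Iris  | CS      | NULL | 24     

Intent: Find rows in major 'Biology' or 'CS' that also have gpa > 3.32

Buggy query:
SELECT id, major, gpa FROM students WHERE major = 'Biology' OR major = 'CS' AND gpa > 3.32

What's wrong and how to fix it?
Bug: Without parentheses, AND is evaluated before OR, so the gpa filter only applies to the 'CS' branch

Fix: Add parentheses around the OR so the AND applies to both alternatives

Corrected query:
SELECT id, major, gpa FROM students WHERE (major = 'Biology' OR major = 'CS') AND gpa > 3.32

Result:
id | major | gpa 
---+-------+-----
1  | CS    | 3.84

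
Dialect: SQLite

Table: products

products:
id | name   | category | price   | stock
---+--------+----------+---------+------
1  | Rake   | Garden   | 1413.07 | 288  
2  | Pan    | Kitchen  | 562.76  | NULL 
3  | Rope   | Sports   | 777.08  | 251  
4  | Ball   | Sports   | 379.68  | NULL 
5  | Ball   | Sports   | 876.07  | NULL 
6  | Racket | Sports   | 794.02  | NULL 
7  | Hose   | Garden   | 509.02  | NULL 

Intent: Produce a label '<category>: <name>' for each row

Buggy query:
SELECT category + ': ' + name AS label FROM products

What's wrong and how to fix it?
Bug: '+' is numeric addition; on text columns SQLite converts them to 0 instead of concatenating

Fix: Use the || operator for string concatenation

Corrected query:
SELECT category || ': ' || name AS label FROM products

Result:
label         
--------------
Garden: Rake  
Kitchen: Pan  
Sports: Rope  
Sports: Ball  
Sports: Ball  
Sports: Racket
Garden: Hose  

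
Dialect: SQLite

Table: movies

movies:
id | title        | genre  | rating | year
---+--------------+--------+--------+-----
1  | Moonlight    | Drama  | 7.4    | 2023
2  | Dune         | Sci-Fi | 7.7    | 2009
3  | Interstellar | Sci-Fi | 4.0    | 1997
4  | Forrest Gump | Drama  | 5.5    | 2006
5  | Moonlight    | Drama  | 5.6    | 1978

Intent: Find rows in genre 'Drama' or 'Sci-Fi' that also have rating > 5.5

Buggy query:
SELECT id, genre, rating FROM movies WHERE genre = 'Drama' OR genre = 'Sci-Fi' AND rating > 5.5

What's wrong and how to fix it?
Bug: Without parentheses, AND is evaluated before OR, so the rating filter only applies to the 'Sci-Fi' branch

Fix: Group the OR with parentheses (or use IN), then AND the threshold

Corrected query:
SELECT id, genre, rating FROM movies WHERE (genre = 'Drama' OR genre = 'Sci-Fi') AND rating > 5.5

Result:
id | genre  | rating
---+--------+-------
1  | Drama  | 7.4   
2  | Sci-Fi | 7.7   
5  | Drama  | 5.6   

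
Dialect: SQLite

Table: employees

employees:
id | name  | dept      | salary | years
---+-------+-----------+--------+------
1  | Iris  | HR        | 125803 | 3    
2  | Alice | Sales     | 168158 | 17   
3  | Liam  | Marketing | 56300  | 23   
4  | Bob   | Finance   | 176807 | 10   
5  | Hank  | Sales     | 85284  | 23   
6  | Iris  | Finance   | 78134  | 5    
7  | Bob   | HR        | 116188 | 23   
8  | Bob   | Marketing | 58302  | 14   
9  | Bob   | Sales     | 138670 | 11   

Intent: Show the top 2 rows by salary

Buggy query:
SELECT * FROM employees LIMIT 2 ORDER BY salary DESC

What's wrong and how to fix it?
Bug: ORDER BY cannot follow LIMIT; LIMIT is the final clause

Fix: Swap the clauses: ORDER BY first, then LIMIT

Corrected query:
SELECT * FROM employees ORDER BY salary DESC LIMIT 2

Result:
id | name  | dept    | salary | years
---+-------+---------+--------+------
4  | Bob   | Finance | 176807 | 10   
2  | Alice | Sales   | 168158 | 17   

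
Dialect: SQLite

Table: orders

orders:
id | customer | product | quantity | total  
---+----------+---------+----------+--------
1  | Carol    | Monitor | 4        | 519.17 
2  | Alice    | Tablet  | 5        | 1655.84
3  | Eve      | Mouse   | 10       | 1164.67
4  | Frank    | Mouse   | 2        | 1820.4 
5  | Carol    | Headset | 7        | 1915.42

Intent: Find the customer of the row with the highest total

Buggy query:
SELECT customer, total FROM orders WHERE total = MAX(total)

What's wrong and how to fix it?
Bug: WHERE is evaluated per row; an aggregate over the whole table isn't defined there

Fix: Wrap MAX in a scalar subquery so WHERE compares against a single value

Corrected query:
SELECT customer, total FROM orders WHERE total = (SELECT MAX(total) FROM orders)

Result:
customer | total  
---------+--------
Carol    | 1915.42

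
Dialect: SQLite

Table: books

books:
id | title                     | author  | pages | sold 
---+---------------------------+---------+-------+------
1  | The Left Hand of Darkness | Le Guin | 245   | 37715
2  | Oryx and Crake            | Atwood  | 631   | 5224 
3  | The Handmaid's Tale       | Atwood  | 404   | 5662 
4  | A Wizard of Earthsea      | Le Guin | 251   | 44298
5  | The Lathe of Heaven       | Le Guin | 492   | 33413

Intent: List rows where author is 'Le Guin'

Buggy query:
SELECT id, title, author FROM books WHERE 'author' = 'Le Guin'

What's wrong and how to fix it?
Bug: Single quotes denote string literals in SQL; the column name is being compared as a constant string

Fix: Remove the quotes around the column name (or use double quotes for an identifier)

Corrected query:
SELECT id, title, author FROM books WHERE author = 'Le Guin'

Result:
id | title                     | author 
---+---------------------------+--------
1  | The Left Hand of Darkness | Le Guin
4  | A Wizard of Earthsea      | Le Guin
5  | The Lathe of Heaven       | Le Guin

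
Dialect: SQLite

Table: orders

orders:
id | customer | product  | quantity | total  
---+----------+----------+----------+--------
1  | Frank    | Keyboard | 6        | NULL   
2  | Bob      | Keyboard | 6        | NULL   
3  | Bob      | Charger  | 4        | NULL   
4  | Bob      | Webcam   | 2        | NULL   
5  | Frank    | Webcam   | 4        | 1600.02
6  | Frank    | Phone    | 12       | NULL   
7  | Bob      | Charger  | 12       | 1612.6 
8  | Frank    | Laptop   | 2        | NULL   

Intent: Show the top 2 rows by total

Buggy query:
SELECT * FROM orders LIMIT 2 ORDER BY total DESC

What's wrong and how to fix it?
Bug: ORDER BY cannot follow LIMIT; LIMIT is the final clause

Fix: Sort with ORDER BY, then apply LIMIT

Corrected query:
SELECT * FROM orders ORDER BY total DESC LIMIT 2

Result:
id | customer | product | quantity | total  
---+----------+---------+----------+--------
7  | Bob      | Charger | 12       | 1612.6 
5  | Frank    | Webcam  | 4        | 1600.02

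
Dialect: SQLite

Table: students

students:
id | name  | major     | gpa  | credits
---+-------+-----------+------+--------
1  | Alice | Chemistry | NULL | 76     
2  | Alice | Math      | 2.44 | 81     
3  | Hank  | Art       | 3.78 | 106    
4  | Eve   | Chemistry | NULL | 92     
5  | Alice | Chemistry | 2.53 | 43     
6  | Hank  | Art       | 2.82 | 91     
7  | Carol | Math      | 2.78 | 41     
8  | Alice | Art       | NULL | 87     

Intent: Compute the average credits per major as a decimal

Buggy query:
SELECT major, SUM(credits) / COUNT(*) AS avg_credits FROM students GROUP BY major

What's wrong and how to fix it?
Bug: Both operands are integers, so '/' performs integer division and truncates

Fix: Multiply by 1.0 (or CAST to REAL) to force floating-point division

Corrected query:
SELECT major, SUM(credits) * 1.0 / COUNT(*) AS avg_credits FROM students GROUP BY major

Result:
major     | avg_credits
----------+------------
Art       | 94.666667  
Chemistry | 70.333333  
Math      | 61         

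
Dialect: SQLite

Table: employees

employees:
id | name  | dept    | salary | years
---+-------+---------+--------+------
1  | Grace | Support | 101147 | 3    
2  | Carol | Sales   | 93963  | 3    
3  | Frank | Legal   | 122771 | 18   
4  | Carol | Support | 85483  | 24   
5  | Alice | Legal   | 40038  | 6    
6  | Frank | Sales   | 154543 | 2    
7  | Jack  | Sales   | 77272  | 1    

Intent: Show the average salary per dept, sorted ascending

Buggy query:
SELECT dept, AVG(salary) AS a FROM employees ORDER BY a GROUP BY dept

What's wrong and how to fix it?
Bug: ORDER BY appears before GROUP BY; SQL clause order requires GROUP BY first

Fix: Move ORDER BY to the end, after GROUP BY

Corrected query:
SELECT dept, AVG(salary) AS a FROM employees GROUP BY dept ORDER BY a

Result:
dept    | a            
--------+--------------
Legal   | 81404.5      
Support | 93315        
Sales   | 108592.666667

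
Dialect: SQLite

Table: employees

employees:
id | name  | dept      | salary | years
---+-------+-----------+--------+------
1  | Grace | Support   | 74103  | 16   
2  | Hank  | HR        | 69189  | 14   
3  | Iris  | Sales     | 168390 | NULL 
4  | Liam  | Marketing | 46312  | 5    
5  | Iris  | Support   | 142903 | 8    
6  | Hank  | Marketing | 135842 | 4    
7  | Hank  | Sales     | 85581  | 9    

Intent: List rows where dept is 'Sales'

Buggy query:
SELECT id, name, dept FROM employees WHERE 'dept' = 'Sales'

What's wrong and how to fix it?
Bug: 'dept' in single quotes is a string literal, not the column; the comparison is literal-vs-literal and never true

Fix: Reference the column as dept without single quotes

Corrected query:
SELECT id, name, dept FROM employees WHERE dept = 'Sales'

Result:
id | name | dept 
---+------+------
3  | Iris | Sales
7  | Hank | Sales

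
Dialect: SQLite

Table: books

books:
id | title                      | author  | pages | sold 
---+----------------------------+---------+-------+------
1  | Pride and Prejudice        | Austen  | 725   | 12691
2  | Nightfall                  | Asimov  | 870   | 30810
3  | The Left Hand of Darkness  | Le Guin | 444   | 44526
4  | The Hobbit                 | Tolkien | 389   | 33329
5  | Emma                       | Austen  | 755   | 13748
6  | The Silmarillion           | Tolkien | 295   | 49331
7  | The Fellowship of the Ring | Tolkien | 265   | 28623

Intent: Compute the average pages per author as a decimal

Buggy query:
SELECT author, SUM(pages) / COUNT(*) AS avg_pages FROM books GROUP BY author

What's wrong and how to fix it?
Bug: SUM(pages) and COUNT(*) are both integers; the division truncates the fractional part

Fix: Cast one side to REAL so the division keeps the fractional part

Corrected query:
SELECT author, SUM(pages) * 1.0 / COUNT(*) AS avg_pages FROM books GROUP BY author

Result:
author  | avg_pages 
--------+-----------
Asimov  | 870       
Austen  | 740       
Le Guin | 444       
Tolkien | 316.333333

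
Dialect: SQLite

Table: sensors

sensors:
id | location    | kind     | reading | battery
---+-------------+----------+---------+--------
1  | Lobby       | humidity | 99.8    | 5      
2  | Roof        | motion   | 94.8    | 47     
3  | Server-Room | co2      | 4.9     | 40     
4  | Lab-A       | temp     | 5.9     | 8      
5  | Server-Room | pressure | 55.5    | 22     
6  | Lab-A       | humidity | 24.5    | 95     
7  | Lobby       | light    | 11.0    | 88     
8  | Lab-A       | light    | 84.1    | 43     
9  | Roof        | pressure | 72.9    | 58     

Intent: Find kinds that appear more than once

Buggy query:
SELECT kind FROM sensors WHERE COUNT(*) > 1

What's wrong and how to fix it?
Bug: COUNT(*) is an aggregate and cannot be used in WHERE

Fix: GROUP BY kind, then filter groups with HAVING COUNT(*) > 1

Corrected query:
SELECT kind FROM sensors GROUP BY kind HAVING COUNT(*) > 1

Result:
kind    
--------
humidity
light   
pressure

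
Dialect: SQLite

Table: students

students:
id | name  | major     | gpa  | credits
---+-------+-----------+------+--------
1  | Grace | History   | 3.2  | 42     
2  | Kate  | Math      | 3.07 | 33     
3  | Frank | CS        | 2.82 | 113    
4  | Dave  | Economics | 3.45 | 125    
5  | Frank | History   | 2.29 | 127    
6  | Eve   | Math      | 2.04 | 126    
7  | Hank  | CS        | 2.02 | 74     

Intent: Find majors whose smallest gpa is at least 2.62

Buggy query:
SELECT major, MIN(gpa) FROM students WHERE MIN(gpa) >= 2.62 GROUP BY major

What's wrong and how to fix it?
Bug: Aggregates like MIN are computed per group after WHERE runs

Fix: Use HAVING for the per-group MIN condition

Corrected query:
SELECT major, MIN(gpa) FROM students GROUP BY major HAVING MIN(gpa) >= 2.62

Result:
major     | MIN(gpa)
----------+---------
Economics | 3.45    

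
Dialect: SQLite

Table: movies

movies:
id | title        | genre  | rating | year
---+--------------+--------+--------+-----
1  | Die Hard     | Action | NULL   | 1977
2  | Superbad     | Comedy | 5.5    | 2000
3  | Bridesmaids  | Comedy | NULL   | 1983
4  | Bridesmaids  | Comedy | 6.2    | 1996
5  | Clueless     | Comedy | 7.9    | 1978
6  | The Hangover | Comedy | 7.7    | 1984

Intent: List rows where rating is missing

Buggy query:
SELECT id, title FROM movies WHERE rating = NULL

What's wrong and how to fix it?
Bug: Comparing to NULL with '=' never matches; NULL = NULL is unknown, not true

Fix: Use IS NULL to test for NULL

Corrected query:
SELECT id, title FROM movies WHERE rating IS NULL

Result:
id | title      
---+------------
1  | Die Hard   
3  | Bridesmaids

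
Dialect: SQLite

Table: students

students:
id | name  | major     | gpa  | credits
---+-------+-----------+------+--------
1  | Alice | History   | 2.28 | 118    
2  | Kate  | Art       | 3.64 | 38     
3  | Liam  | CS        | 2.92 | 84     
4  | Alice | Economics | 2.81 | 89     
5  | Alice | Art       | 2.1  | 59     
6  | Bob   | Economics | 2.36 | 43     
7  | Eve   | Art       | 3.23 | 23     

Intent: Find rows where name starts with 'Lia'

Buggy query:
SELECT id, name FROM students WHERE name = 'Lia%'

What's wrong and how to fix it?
Bug: '=' compares the literal string including the % character; pattern matching needs LIKE

Fix: Replace '=' with LIKE so 'Lia%' is treated as a pattern

Corrected query:
SELECT id, name FROM students WHERE name LIKE 'Lia%'

Result:
id | name
---+-----
3  | Liam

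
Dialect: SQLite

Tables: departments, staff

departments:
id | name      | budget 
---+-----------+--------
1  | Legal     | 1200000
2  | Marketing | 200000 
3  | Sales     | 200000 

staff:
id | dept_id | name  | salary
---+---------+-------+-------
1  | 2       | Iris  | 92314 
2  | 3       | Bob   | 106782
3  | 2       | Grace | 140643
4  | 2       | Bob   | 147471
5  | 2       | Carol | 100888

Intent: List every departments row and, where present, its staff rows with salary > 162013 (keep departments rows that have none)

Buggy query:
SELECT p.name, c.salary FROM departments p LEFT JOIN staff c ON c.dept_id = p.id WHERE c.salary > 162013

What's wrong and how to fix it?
Bug: A WHERE condition on the right-hand table after LEFT JOIN drops unmatched parents

Fix: Move the right-table condition into the ON clause so unmatched parents are kept

Corrected query:
SELECT p.name, c.salary FROM departments p LEFT JOIN staff c ON c.dept_id = p.id AND c.salary > 162013

Result:
name      | salary
----------+-------
Legal     | NULL  
Marketing | NULL  
Sales     | NULL  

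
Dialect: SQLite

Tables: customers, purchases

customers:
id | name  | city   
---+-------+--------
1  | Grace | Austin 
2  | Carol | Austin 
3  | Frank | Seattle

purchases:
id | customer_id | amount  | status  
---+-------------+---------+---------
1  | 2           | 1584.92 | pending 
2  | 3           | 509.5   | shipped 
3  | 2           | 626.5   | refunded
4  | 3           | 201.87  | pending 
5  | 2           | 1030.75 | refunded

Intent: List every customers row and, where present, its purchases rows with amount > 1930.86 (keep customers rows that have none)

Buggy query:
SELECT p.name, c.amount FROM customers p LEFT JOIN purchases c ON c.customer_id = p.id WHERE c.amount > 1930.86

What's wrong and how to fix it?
Bug: A WHERE condition on the right-hand table after LEFT JOIN drops unmatched parents

Fix: Put 'c.amount > 1930.86' in the JOIN's ON clause instead of WHERE

Corrected query:
SELECT p.name, c.amount FROM customers p LEFT JOIN purchases c ON c.customer_id = p.id AND c.amount > 1930.86

Result:
name  | amount
------+-------
Grace | NULL  
Carol | NULL  
Frank | NULL  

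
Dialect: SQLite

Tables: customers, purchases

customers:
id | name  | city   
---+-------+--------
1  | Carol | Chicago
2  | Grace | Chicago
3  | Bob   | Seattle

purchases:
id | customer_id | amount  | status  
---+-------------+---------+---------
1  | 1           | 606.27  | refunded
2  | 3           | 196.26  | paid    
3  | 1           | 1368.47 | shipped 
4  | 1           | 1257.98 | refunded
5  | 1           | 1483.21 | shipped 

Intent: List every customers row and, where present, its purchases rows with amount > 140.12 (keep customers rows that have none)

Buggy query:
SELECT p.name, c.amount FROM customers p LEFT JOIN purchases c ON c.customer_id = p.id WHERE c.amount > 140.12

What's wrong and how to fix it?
Bug: Filtering c.amount in WHERE discards the NULL rows produced by LEFT JOIN, turning it into an inner join

Fix: Move the right-table condition into the ON clause so unmatched parents are kept

Corrected query:
SELECT p.name, c.amount FROM customers p LEFT JOIN purchases c ON c.customer_id = p.id AND c.amount > 140.12

Result:
name  | amount 
------+--------
Carol | 606.27 
Carol | 1257.98
Carol | 1368.47
Carol | 1483.21
Grace | NULL   
Bob   | 196.26 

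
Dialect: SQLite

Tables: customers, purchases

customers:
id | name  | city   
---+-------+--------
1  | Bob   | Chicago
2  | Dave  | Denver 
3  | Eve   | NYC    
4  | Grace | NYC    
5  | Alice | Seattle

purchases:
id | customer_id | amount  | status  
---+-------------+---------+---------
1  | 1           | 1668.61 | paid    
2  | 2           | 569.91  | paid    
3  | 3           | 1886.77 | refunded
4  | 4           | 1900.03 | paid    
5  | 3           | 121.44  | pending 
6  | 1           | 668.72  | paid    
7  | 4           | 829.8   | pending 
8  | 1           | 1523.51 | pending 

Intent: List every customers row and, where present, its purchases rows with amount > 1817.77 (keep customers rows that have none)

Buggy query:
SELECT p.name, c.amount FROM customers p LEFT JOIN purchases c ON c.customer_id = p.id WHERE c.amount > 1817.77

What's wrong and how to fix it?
Bug: A WHERE condition on the right-hand table after LEFT JOIN drops unmatched parents

Fix: Move the right-table condition into the ON clause so unmatched parents are kept

Corrected query:
SELECT p.name, c.amount FROM customers p LEFT JOIN purchases c ON c.customer_id = p.id AND c.amount > 1817.77

Result:
name  | amount 
------+--------
Bob   | NULL   
Dave  | NULL   
Eve   | 1886.77
Grace | 1900.03
Alice | NULL   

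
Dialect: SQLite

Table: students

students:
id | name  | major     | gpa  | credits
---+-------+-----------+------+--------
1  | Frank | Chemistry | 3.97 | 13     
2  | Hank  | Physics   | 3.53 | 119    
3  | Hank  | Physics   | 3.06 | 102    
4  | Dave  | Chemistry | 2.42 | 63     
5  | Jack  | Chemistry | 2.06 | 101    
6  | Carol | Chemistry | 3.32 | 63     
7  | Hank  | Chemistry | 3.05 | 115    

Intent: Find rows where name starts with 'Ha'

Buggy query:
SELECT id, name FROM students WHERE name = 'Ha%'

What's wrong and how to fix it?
Bug: '=' compares the literal string including the % character; pattern matching needs LIKE

Fix: Replace '=' with LIKE so 'Ha%' is treated as a pattern

Corrected query:
SELECT id, name FROM students WHERE name LIKE 'Ha%'

Result:
id | name
---+-----
2  | Hank
3  | Hank
7  | Hank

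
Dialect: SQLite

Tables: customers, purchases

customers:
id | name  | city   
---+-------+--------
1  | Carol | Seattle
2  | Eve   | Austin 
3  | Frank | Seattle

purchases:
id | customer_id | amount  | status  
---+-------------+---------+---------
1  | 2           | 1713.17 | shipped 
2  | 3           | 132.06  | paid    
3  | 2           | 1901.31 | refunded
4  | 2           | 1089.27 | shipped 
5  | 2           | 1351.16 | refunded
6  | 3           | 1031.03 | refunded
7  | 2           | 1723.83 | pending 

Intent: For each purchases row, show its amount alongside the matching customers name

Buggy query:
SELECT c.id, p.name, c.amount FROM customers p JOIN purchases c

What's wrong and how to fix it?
Bug: JOIN with no ON clause produces a cartesian product; every purchases row pairs with every customers row

Fix: Add ON c.customer_id = p.id to the JOIN

Corrected query:
SELECT c.id, p.name, c.amount FROM customers p JOIN purchases c ON c.customer_id = p.id

Result:
id | name  | amount 
---+-------+--------
1  | Eve   | 1713.17
2  | Frank | 132.06 
3  | Eve   | 1901.31
4  | Eve   | 1089.27
5  | Eve   | 1351.16
6  | Frank | 1031.03
7  | Eve   | 1723.83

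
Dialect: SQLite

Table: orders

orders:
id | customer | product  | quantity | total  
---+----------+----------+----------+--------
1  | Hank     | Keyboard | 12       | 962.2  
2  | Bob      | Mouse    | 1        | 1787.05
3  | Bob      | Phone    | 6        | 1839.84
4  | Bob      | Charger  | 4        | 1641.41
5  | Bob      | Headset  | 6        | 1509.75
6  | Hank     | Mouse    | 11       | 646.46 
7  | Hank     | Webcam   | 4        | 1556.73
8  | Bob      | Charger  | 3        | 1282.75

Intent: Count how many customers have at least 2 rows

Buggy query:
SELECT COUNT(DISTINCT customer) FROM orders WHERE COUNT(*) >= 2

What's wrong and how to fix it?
Bug: WHERE filters individual rows, not groups, so a group-level COUNT is invalid there

Fix: Use a subquery that GROUPs and filters with HAVING, then count its rows

Corrected query:
SELECT COUNT(*) FROM (SELECT customer FROM orders GROUP BY customer HAVING COUNT(*) >= 2)

Result:
COUNT(*)
--------
2       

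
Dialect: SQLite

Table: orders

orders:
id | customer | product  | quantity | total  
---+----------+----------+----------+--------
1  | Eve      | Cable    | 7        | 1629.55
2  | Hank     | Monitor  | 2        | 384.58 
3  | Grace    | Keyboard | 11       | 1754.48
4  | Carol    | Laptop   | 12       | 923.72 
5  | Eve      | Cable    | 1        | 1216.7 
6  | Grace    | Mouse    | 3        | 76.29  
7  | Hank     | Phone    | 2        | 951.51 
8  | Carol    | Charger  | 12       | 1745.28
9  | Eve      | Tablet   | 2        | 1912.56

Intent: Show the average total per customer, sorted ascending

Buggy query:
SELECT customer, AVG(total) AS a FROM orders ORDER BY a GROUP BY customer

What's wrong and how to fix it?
Bug: ORDER BY appears before GROUP BY; SQL clause order requires GROUP BY first

Fix: Reorder: SELECT … FROM … GROUP BY … ORDER BY …

Corrected query:
SELECT customer, AVG(total) AS a FROM orders GROUP BY customer ORDER BY a

Result:
customer | a      
---------+--------
Hank     | 668.045
Grace    | 915.385
Carol    | 1334.5 
Eve      | 1586.27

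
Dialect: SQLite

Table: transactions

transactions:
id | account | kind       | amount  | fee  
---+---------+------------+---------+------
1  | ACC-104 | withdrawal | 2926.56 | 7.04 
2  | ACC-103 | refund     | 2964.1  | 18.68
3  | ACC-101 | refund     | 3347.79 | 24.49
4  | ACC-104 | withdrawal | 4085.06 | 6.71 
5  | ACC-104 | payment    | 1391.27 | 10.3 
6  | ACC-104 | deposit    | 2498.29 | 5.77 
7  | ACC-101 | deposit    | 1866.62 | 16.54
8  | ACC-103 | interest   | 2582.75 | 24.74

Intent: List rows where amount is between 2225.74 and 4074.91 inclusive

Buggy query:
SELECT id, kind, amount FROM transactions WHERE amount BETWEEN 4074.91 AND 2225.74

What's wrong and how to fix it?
Bug: The bounds are reversed; BETWEEN a AND b requires a <= b to match anything

Fix: Swap the bounds so the smaller value comes first

Corrected query:
SELECT id, kind, amount FROM transactions WHERE amount BETWEEN 2225.74 AND 4074.91

Result:
id | kind       | amount 
---+------------+--------
1  | withdrawal | 2926.56
2  | refund     | 2964.1 
3  | refund     | 3347.79
6  | deposit    | 2498.29
8  | interest   | 2582.75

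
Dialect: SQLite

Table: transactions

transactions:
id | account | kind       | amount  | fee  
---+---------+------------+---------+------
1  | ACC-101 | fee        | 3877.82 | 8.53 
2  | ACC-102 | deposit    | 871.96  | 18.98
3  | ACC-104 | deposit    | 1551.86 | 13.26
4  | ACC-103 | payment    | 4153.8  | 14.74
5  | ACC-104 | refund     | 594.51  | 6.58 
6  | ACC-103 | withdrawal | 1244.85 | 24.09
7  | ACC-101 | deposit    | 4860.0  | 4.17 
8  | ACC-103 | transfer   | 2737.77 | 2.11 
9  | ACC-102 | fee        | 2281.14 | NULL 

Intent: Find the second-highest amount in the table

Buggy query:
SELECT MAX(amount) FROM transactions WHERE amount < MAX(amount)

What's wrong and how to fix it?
Bug: MAX(amount) on the right of the comparison is an aggregate-in-WHERE error

Fix: Put the inner MAX in a scalar subquery

Corrected query:
SELECT MAX(amount) FROM transactions WHERE amount < (SELECT MAX(amount) FROM transactions)

Result:
MAX(amount)
-----------
4153.8     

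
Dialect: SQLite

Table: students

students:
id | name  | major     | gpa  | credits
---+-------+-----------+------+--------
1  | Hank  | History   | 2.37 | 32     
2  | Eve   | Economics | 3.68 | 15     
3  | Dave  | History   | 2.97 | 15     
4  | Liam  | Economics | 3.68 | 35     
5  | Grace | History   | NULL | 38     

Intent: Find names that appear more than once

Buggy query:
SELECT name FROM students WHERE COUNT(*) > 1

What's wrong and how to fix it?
Bug: WHERE can't reference COUNT(*); aggregates are computed after WHERE

Fix: Group first, then use HAVING for the count condition

Corrected query:
SELECT name FROM students GROUP BY name HAVING COUNT(*) > 1

Result:
(no rows)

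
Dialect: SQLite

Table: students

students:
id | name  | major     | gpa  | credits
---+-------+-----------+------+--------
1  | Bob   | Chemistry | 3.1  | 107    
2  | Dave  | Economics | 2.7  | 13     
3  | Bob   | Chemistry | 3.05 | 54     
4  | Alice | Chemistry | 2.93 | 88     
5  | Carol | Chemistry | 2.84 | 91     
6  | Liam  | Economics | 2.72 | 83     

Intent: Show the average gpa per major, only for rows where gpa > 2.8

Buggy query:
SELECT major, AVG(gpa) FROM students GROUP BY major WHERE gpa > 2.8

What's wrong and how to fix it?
Bug: WHERE cannot follow GROUP BY

Fix: Move the WHERE clause before GROUP BY

Corrected query:
SELECT major, AVG(gpa) FROM students WHERE gpa > 2.8 GROUP BY major

Result:
major     | AVG(gpa)
----------+---------
Chemistry | 2.98    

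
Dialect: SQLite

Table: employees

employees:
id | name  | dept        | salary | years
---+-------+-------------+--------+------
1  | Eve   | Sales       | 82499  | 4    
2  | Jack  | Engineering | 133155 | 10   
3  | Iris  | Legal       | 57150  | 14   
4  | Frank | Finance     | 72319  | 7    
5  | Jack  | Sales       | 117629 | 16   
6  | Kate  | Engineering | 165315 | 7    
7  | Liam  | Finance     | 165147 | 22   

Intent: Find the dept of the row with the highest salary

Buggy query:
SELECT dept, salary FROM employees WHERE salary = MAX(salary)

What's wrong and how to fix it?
Bug: MAX(salary) is an aggregate and cannot be used directly in WHERE

Fix: Use a subquery: WHERE salary = (SELECT MAX(salary) FROM employees)

Corrected query:
SELECT dept, salary FROM employees WHERE salary = (SELECT MAX(salary) FROM employees)

Result:
dept        | salary
------------+-------
Engineering | 165315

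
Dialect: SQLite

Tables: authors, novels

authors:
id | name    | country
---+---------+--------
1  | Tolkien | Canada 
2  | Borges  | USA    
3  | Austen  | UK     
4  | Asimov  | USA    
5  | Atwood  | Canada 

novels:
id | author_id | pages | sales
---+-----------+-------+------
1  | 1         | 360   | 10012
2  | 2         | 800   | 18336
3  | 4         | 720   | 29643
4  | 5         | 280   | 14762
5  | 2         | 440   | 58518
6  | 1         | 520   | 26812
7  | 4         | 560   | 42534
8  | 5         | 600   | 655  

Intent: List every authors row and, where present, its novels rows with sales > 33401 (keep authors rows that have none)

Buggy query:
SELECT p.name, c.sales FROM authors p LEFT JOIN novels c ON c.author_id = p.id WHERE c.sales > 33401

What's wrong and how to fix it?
Bug: A WHERE condition on the right-hand table after LEFT JOIN drops unmatched parents

Fix: Move the right-table condition into the ON clause so unmatched parents are kept

Corrected query:
SELECT p.name, c.sales FROM authors p LEFT JOIN novels c ON c.author_id = p.id AND c.sales > 33401

Result:
name    | sales
--------+------
Tolkien | NULL 
Borges  | 58518
Austen  | NULL 
Asimov  | 42534
Atwood  | NULL 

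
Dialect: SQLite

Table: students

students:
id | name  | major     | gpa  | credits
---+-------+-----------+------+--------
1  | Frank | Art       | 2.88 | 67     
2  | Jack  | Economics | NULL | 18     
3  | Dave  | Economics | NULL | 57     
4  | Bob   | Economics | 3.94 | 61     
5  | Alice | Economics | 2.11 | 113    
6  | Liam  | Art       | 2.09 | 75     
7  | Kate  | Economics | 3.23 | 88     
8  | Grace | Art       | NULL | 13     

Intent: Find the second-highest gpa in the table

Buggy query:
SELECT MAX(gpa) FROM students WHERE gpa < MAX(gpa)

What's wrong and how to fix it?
Bug: The inner MAX is an aggregate inside WHERE, which is not allowed

Fix: Compute the overall MAX in a subquery, then take MAX of rows below it

Corrected query:
SELECT MAX(gpa) FROM students WHERE gpa < (SELECT MAX(gpa) FROM students)

Result:
MAX(gpa)
--------
3.23    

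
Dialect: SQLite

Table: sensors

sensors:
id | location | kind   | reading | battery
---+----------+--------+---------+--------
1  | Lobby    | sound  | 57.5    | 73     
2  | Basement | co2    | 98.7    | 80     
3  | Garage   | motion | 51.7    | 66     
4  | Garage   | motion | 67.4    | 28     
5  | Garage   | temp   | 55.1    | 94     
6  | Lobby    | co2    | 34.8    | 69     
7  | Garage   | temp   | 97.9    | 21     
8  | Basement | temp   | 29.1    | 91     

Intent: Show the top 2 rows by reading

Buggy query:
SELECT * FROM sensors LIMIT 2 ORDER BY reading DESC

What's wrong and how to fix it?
Bug: LIMIT must come after ORDER BY

Fix: Sort with ORDER BY, then apply LIMIT

Corrected query:
SELECT * FROM sensors ORDER BY reading DESC LIMIT 2

Result:
id | location | kind | reading | battery
---+----------+------+---------+--------
2  | Basement | co2  | 98.7    | 80     
7  | Garage   | temp | 97.9    | 21     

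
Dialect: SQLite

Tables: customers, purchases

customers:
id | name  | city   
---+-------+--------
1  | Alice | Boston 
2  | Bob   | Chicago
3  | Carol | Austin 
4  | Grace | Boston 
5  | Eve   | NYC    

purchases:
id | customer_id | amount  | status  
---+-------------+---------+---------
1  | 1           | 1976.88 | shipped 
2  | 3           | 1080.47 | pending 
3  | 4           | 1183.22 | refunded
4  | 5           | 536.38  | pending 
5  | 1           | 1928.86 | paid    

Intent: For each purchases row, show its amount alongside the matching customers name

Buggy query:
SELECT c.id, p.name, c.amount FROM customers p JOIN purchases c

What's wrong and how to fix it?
Bug: JOIN with no ON clause produces a cartesian product; every purchases row pairs with every customers row

Fix: Specify the join condition linking the foreign key to the parent id

Corrected query:
SELECT c.id, p.name, c.amount FROM customers p JOIN purchases c ON c.customer_id = p.id

Result:
id | name  | amount 
---+-------+--------
1  | Alice | 1976.88
2  | Carol | 1080.47
3  | Grace | 1183.22
4  | Eve   | 536.38 
5  | Alice | 1928.86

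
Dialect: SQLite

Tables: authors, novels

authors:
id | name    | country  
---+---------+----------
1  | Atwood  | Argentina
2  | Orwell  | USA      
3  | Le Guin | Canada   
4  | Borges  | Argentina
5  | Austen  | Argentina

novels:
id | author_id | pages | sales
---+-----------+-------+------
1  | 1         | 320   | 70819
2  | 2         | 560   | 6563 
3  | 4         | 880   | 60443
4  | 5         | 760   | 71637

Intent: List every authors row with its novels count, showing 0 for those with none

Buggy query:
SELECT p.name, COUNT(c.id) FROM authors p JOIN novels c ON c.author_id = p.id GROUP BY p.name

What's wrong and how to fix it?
Bug: An inner join excludes parents with zero children

Fix: Use LEFT JOIN so parents without children still appear (COUNT(c.id) gives 0)

Corrected query:
SELECT p.name, COUNT(c.id) FROM authors p LEFT JOIN novels c ON c.author_id = p.id GROUP BY p.name

Result:
name    | COUNT(c.id)
--------+------------
Atwood  | 1          
Austen  | 1          
Borges  | 1          
Le Guin | 0          
Orwell  | 1          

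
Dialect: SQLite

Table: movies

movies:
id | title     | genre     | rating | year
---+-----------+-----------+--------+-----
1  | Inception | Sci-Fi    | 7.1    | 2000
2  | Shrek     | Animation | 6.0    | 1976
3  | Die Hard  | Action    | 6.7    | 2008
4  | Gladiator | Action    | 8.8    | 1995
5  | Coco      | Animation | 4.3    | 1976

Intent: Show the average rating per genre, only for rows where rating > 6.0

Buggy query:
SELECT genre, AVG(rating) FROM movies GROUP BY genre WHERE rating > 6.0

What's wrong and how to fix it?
Bug: Row-level WHERE must come before GROUP BY in the clause order

Fix: Move the WHERE clause before GROUP BY

Corrected query:
SELECT genre, AVG(rating) FROM movies WHERE rating > 6.0 GROUP BY genre

Result:
genre  | AVG(rating)
-------+------------
Action | 7.75       
Sci-Fi | 7.1        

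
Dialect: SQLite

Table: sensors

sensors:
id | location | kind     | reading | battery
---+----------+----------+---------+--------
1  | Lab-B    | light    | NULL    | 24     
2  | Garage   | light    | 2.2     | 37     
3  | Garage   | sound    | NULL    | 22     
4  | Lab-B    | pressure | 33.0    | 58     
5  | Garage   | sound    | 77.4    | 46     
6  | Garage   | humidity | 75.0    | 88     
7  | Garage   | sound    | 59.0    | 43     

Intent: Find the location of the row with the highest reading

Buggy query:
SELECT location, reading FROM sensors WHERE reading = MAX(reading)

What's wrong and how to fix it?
Bug: WHERE is evaluated per row; an aggregate over the whole table isn't defined there

Fix: Wrap MAX in a scalar subquery so WHERE compares against a single value

Corrected query:
SELECT location, reading FROM sensors WHERE reading = (SELECT MAX(reading) FROM sensors)

Result:
location | reading
---------+--------
Garage   | 77.4   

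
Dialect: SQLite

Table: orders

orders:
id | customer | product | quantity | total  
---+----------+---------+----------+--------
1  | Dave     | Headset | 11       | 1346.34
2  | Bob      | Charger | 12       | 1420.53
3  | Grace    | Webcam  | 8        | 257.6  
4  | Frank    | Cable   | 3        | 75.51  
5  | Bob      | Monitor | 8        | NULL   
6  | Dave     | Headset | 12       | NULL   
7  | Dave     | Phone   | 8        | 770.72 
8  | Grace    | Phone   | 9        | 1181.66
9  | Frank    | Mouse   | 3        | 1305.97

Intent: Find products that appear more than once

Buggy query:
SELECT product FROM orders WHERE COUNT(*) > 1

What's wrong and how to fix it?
Bug: COUNT(*) is an aggregate and cannot be used in WHERE

Fix: Group first, then use HAVING for the count condition

Corrected query:
SELECT product FROM orders GROUP BY product HAVING COUNT(*) > 1

Result:
product
-------
Headset
Phone  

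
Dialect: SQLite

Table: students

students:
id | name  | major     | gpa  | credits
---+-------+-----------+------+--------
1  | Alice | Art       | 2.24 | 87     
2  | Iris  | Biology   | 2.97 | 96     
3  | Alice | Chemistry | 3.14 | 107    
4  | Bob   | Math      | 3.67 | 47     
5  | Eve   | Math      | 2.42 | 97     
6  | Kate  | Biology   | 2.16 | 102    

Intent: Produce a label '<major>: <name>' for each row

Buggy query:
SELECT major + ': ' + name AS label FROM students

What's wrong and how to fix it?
Bug: SQLite uses || for string concatenation; + coerces text to numbers (yielding 0)

Fix: Use the || operator for string concatenation

Corrected query:
SELECT major || ': ' || name AS label FROM students

Result:
label           
----------------
Art: Alice      
Biology: Iris   
Chemistry: Alice
Math: Bob       
Math: Eve       
Biology: Kate   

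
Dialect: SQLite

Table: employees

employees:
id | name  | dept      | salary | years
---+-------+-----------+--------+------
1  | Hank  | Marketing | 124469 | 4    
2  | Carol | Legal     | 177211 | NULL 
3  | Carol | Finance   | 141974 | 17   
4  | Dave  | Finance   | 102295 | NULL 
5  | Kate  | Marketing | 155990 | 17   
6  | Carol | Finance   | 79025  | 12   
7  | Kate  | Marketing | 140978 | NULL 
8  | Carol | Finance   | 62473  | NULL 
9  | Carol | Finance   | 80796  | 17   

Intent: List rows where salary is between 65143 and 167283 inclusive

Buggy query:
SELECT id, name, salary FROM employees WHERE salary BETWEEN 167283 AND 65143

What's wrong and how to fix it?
Bug: BETWEEN expects the lower bound first; with 167283 AND 65143 the range is empty

Fix: Swap the bounds so the smaller value comes first

Corrected query:
SELECT id, name, salary FROM employees WHERE salary BETWEEN 65143 AND 167283

Result:
id | name  | salary
---+-------+-------
1  | Hank  | 124469
3  | Carol | 141974
4  | Dave  | 102295
5  | Kate  | 155990
6  | Carol | 79025 
7  | Kate  | 140978
9  | Carol | 80796 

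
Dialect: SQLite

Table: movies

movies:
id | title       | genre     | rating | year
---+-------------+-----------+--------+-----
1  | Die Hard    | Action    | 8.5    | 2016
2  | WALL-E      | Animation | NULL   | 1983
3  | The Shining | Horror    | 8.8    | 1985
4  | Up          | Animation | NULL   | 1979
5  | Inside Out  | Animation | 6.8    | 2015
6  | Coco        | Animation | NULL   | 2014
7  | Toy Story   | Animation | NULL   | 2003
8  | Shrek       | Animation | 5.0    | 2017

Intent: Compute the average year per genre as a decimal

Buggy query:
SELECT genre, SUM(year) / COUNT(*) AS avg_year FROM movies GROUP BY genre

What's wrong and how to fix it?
Bug: Both operands are integers, so '/' performs integer division and truncates

Fix: Multiply by 1.0 (or CAST to REAL) to force floating-point division

Corrected query:
SELECT genre, SUM(year) * 1.0 / COUNT(*) AS avg_year FROM movies GROUP BY genre

Result:
genre     | avg_year   
----------+------------
Action    | 2016       
Animation | 2001.833333
Horror    | 1985       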